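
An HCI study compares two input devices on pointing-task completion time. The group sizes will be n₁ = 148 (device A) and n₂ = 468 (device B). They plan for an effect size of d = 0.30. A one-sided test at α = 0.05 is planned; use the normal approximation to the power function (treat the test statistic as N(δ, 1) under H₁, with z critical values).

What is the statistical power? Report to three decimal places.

Noncentrality parameter: δ = d / √(1/n₁ + 1/n₂) = 0.30 / √(1/148 + 1/468) = 3.1812
Critical value for a one-sided test at α = 0.05: z_α = 1.645.
Power = P(Z > 1.645 − δ) = Φ(1.536) = 0.9378.

Power ≈ 0.938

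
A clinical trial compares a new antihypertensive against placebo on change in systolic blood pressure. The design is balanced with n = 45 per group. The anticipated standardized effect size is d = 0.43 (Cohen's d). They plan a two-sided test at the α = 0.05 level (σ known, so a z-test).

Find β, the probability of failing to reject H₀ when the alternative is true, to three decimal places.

β ≈ 0.468

Noncentrality parameter: δ = d·√(n/2) = 0.43 × √(45/2) = 2.0397
Two-sided α = 0.05 → critical value z_{0.025} = 1.960.
Power = Φ(δ − 1.960) + Φ(−δ − 1.960) = Φ(0.080) + Φ(-4.000) = 0.5318 + 0.0000 = 0.5318.
Type II error: β = 1 − power = 1 − 0.5318 = 0.4682.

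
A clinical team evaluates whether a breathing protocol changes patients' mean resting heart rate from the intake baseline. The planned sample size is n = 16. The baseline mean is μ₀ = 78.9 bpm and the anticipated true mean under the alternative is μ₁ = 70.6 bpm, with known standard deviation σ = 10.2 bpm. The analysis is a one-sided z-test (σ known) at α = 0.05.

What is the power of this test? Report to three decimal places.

Power ≈ 0.946

Standardized effect: d = |μ₁ − μ₀| / σ = |70.6 − 78.9| / 10.2 = 0.8137
Noncentrality parameter: δ = d·√n = 0.8137 × √16 = 3.2549
One-sided α = 0.05 → critical value z_{0.05} = 1.645.
Power = P(Z > 1.645 − δ) = Φ(1.610) = 0.9463.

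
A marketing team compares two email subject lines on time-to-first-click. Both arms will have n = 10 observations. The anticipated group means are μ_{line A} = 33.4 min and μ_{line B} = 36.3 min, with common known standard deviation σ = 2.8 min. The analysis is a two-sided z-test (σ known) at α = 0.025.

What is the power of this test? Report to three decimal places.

Power ≈ 0.530

Standardized effect: d = |μ_{line A} − μ_{line B}| / σ = |33.4 − 36.3| / 2.8 = 1.0357
Noncentrality parameter: λ = d·√(n/2) = 1.0357 × √(10/2) = 2.3159
Critical value for a two-sided test at α = 0.025: z_{α/2} = 2.241.
Power = Φ(λ − 2.241) + Φ(−λ − 2.241) = Φ(0.075) + Φ(-4.557) = 0.5297 + 0.0000 = 0.5297.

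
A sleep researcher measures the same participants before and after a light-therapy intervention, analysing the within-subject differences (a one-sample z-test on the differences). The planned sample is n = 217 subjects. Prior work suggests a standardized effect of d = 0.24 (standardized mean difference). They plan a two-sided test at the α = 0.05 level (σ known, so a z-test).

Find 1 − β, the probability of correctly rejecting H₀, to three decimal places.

Noncentrality parameter: δ = d·√n = 0.24 × √217 = 3.5354
Two-sided α = 0.05 → critical value z_{0.025} = 1.960.
Power = Φ(δ − 1.960) + Φ(−δ − 1.960) = Φ(1.575) + Φ(-5.495) = 0.9424 + 0.0000 = 0.9424.

Power ≈ 0.942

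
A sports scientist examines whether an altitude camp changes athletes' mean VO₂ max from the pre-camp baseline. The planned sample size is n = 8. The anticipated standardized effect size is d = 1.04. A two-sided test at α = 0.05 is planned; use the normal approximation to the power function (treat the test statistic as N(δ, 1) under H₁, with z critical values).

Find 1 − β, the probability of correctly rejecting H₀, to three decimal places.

Power ≈ 0.837

Noncentrality parameter: δ = d·√n = 1.04 × √8 = 2.9416
Critical value for a two-sided test at α = 0.05: z_{α/2} = 1.960.
Power = Φ(δ − 1.960) + Φ(−δ − 1.960) = Φ(0.982) + Φ(-4.902) = 0.8369 + 0.0000 = 0.8369.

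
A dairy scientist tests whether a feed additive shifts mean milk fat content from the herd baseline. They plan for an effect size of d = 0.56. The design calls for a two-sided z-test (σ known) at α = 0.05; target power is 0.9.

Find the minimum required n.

Set Φ(δ − 1.960) = 0.9; then δ − 1.960 = Φ⁻¹(0.9) = 1.282, giving δ = 3.242.
(For δ > 0 the lower-tail rejection region contributes negligibly to power, so the one-term inversion is standard.)
δ = d·√n ⇒ n = (δ/d)² = (3.242 / 0.56)² = 33.51.
Rounding up, n = 34.

n = 34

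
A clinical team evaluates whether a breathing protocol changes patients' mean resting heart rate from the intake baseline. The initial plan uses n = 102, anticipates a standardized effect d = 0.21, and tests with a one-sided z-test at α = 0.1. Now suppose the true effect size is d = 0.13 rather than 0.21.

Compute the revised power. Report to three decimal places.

Power ≈ 0.513

With d = 0.13: δ = d·√n = 0.13 × √102 = 1.3129. Critical value z_{0.1} = 1.282.
Revised power = Φ(δ − 1.282) = Φ(0.031) = 0.5125.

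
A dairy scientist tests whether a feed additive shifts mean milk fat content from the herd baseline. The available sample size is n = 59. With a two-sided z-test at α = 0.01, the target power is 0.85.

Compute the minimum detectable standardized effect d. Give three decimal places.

Need Φ(δ − 2.576) = 0.85, so δ = 2.576 + 1.036 = 3.612.
(The second rejection-region term Φ(−δ − z_{α/2}) is negligible and dropped.)
δ = d·√n ⇒ d = δ/√n = 3.612/√59 = 0.4703.

d ≈ 0.470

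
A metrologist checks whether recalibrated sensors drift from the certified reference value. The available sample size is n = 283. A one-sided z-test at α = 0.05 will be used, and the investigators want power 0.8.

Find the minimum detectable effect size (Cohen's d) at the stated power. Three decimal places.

Need Φ(δ − 1.645) = 0.8, so δ = 1.645 + 0.842 = 2.486.
δ = d·√n ⇒ d = δ/√n = 2.486/√283 = 0.1478.

d ≈ 0.148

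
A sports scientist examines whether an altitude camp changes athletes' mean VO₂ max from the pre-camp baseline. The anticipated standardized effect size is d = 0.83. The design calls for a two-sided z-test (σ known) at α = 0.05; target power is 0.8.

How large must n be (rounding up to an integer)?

For power 0.8 need Φ(δ − z_{0.025}) = 0.8, so δ = z_{0.025} + z_{0.20} = 1.960 + 0.842 = 2.802.
(The Φ(−δ − z_{α/2}) term is vanishingly small for δ > 0 and is dropped in the standard sample-size formula.)
δ = d·√n ⇒ n = (δ/d)² = (2.802 / 0.83)² = 11.39.
Rounding up, n = 12.

n = 12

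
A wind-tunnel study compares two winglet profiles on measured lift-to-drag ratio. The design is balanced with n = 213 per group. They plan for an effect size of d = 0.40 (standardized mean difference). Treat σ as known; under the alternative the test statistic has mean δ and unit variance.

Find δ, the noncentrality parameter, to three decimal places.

δ = d·√(n/2) = 0.40 × √(213/2) = 4.1280

δ ≈ 4.128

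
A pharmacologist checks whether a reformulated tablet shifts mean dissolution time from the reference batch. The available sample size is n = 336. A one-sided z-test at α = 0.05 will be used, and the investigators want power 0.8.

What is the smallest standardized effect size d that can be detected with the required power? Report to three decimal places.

d ≈ 0.136

Need Φ(δ − 1.645) = 0.8, so δ = 1.645 + 0.842 = 2.486.
δ = d·√n ⇒ d = δ/√n = 2.486/√336 = 0.1356.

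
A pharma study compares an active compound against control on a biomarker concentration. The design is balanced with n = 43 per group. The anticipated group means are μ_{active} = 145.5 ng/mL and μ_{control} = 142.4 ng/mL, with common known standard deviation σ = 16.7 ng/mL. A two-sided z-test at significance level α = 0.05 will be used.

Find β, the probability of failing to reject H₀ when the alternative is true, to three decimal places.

Standardized effect: d = |μ_{active} − μ_{control}| / σ = |145.5 − 142.4| / 16.7 = 0.1856
Noncentrality parameter: δ = d·√(n/2) = 0.1856 × √(43/2) = 0.8607
Two-sided α = 0.05 → critical value z_{0.025} = 1.960.
Power = Φ(δ − 1.960) + Φ(−δ − 1.960) = Φ(-1.099) + Φ(-2.821) = 0.1358 + 0.0024 = 0.1382.
Type II error: β = 1 − power = 1 − 0.1382 = 0.8618.

β ≈ 0.862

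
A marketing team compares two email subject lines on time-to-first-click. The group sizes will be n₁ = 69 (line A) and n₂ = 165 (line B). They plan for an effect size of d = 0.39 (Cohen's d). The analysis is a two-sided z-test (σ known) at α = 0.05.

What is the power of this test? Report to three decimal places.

Noncentrality parameter: δ = d / √(1/n₁ + 1/n₂) = 0.39 / √(1/69 + 1/165) = 2.7203
Two-sided α = 0.05 → critical value z_{0.025} = 1.960.
Power = Φ(δ − 1.960) + Φ(−δ − 1.960) = Φ(0.760) + Φ(-4.680) = 0.7765 + 0.0000 = 0.7765.

Power ≈ 0.776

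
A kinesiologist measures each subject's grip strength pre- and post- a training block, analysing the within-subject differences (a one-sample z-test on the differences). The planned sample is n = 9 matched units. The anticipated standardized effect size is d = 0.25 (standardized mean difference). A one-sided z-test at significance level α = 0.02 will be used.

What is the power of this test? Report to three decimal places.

Noncentrality parameter: λ = d·√n = 0.25 × √9 = 0.7500
One-sided α = 0.02 → critical value z_{0.02} = 2.054.
Power = Φ(λ − 2.054) = Φ(-1.304) = 0.0962.

Power ≈ 0.096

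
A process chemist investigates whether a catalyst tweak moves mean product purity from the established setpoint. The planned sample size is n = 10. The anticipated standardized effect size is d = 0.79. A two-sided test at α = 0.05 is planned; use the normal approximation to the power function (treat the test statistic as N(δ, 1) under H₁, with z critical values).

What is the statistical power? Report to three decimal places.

Power ≈ 0.705

Noncentrality parameter: δ = d·√n = 0.79 × √10 = 2.4982
Critical value for a two-sided test at α = 0.05: z_{α/2} = 1.960.
Power = Φ(δ − 1.960) + Φ(−δ − 1.960) = Φ(0.538) + Φ(-4.458) = 0.7048 + 0.0000 = 0.7048.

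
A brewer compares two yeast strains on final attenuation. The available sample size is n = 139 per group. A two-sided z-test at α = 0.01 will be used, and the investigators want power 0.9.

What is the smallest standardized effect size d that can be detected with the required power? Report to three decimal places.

d ≈ 0.463

Required noncentrality: δ = z_{0.005} + z_{0.10} = 2.576 + 1.282 = 3.857.
(The second rejection-region term Φ(−δ − z_{α/2}) is negligible and dropped.)
δ = d·√(n/2) ⇒ d = δ/√(n/2) = 3.857/√(139/2) = 0.4627.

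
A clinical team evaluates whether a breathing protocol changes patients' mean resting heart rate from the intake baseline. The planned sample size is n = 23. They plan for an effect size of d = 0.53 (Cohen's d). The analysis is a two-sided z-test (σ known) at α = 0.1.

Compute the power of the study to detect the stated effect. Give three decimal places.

Noncentrality parameter: δ = d·√n = 0.53 × √23 = 2.5418
Critical value for a two-sided test at α = 0.1: z_{α/2} = 1.645.
Power = Φ(δ − 1.645) + Φ(−δ − 1.645) = Φ(0.897) + Φ(-4.187) = 0.8151 + 0.0000 = 0.8151.

Power ≈ 0.815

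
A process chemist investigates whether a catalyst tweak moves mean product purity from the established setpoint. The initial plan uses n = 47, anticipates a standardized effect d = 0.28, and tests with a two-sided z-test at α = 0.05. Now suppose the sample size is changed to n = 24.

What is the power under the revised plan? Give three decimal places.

With n = 24: δ = d·√n = 0.28 × √24 = 1.3717. Critical value z_{0.025} = 1.960.
Revised power = Φ(δ − 1.960) + Φ(−δ − 1.960) = Φ(-0.588) + Φ(-3.332) = 0.2782 + 0.0004 = 0.2786.

Power ≈ 0.279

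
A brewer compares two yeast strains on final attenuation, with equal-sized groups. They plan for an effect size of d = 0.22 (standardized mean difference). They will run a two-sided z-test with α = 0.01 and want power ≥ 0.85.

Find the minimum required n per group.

n = 540 per group

Set Φ(δ − 2.576) = 0.85; then δ − 2.576 = Φ⁻¹(0.85) = 1.036, giving δ = 3.612.
(The Φ(−δ − z_{α/2}) term is vanishingly small for δ > 0 and is dropped in the standard sample-size formula.)
δ = d·√(n/2) ⇒ n = 2(δ/d)² = 2 × (3.612 / 0.22)² = 539.19.
Round up to the next whole unit.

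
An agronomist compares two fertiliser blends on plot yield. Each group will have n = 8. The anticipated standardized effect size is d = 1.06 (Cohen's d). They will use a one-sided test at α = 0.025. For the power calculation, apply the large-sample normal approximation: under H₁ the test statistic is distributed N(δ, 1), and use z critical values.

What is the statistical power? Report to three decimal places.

Power ≈ 0.564

Noncentrality parameter: δ = d·√(n/2) = 1.06 × √(8/2) = 2.1200
Critical value for a one-sided test at α = 0.025: z_α = 1.960.
Power = Φ(δ − 1.960) = Φ(0.160) = 0.5636.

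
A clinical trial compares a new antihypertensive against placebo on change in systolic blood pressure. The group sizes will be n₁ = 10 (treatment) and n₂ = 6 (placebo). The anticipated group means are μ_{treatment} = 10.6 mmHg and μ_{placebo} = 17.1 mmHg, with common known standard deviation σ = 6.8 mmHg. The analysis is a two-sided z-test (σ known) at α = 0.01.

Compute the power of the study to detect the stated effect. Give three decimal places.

Standardized effect: d = |μ_{treatment} − μ_{placebo}| / σ = |10.6 − 17.1| / 6.8 = 0.9559
Noncentrality parameter: δ = d / √(1/n₁ + 1/n₂) = 0.9559 / √(1/10 + 1/6) = 1.8511
Critical value for a two-sided test at α = 0.01: z_{α/2} = 2.576.
Power = Φ(δ − 2.576) + Φ(−δ − 2.576) = Φ(-0.725) + Φ(-4.427) = 0.2343 + 0.0000 = 0.2343.

Power ≈ 0.234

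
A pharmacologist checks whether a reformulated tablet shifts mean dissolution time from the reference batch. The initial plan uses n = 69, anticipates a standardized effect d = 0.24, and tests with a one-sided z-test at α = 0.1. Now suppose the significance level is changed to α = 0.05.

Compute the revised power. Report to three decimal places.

Power ≈ 0.636

δ = d·√n = 0.24 × √69 = 1.9936 (unchanged). New critical value: z_{0.05} = 1.645.
Revised power = Φ(δ − 1.645) = Φ(0.349) = 0.6364.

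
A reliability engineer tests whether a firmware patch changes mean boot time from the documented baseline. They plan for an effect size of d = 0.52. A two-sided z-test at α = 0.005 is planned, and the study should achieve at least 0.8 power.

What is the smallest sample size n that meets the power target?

Set Φ(δ − 2.807) = 0.8; then δ − 2.807 = Φ⁻¹(0.8) = 0.842, giving δ = 3.649.
(The Φ(−δ − z_{α/2}) term is vanishingly small for δ > 0 and is dropped in the standard sample-size formula.)
δ = d·√n ⇒ n = (δ/d)² = (3.649 / 0.52)² = 49.23.
Round up to the next whole unit.

n = 50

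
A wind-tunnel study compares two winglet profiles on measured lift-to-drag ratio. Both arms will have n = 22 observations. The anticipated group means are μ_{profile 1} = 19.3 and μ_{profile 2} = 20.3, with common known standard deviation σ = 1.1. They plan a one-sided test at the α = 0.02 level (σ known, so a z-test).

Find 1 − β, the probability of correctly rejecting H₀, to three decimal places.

Standardized effect: d = |μ_{profile 1} − μ_{profile 2}| / σ = |19.3 − 20.3| / 1.1 = 0.9091
Noncentrality parameter: δ = d·√(n/2) = 0.9091 × √(22/2) = 3.0151
One-sided α = 0.02 → critical value z_{0.02} = 2.054.
Power = P(Z > 2.054 − δ) = Φ(0.961) = 0.8318.

Power ≈ 0.832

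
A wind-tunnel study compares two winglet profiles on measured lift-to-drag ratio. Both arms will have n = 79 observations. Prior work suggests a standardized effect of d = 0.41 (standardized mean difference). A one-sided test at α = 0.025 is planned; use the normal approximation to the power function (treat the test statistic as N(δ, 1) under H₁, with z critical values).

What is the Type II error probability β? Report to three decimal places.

β ≈ 0.269

Noncentrality parameter: δ = d·√(n/2) = 0.41 × √(79/2) = 2.5768
Critical value for a one-sided test at α = 0.025: z_α = 1.960.
Power = Φ(δ − 1.960) = Φ(0.617) = 0.7313.
Type II error: β = 1 − power = 1 − 0.7313 = 0.2687.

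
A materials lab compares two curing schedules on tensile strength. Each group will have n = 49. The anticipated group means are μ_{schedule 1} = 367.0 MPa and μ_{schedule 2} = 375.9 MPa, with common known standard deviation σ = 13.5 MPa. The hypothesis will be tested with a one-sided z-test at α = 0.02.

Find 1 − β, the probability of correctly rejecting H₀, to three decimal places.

Power ≈ 0.887

Standardized effect: d = |μ_{schedule 1} − μ_{schedule 2}| / σ = |367.0 − 375.9| / 13.5 = 0.6593
Noncentrality parameter: δ = d·√(n/2) = 0.6593 × √(49/2) = 3.2632
One-sided α = 0.02 → critical value z_{0.02} = 2.054.
Power = Φ(δ − 2.054) = Φ(1.209) = 0.8867.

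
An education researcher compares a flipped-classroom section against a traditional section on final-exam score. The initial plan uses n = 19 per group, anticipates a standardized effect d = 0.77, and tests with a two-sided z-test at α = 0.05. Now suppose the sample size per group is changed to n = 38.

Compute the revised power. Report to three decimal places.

Power ≈ 0.919

With n = 38 per group: δ = d·√(n/2) = 0.77 × √(38/2) = 3.3564. Critical value z_{0.025} = 1.960.
Revised power = Φ(δ − 1.960) + Φ(−δ − 1.960) = Φ(1.396) + Φ(-5.316) = 0.9187 + 0.0000 = 0.9187.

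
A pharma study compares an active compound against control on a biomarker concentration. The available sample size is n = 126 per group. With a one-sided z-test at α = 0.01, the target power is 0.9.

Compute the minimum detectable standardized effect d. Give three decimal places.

d ≈ 0.455

Need Φ(δ − 2.326) = 0.9, so δ = 2.326 + 1.282 = 3.608.
δ = d·√(n/2) ⇒ d = δ/√(n/2) = 3.608/√(126/2) = 0.4546.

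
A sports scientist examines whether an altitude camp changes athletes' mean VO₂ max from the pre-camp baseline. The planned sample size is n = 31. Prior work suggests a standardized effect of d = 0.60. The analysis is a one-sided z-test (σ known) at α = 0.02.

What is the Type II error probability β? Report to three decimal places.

β ≈ 0.099

Noncentrality parameter: δ = d·√n = 0.60 × √31 = 3.3407
Critical value for a one-sided test at α = 0.02: z_α = 2.054.
Power = P(Z > 2.054 − δ) = Φ(1.287) = 0.9009.
Type II error: β = 1 − power = 1 − 0.9009 = 0.0991.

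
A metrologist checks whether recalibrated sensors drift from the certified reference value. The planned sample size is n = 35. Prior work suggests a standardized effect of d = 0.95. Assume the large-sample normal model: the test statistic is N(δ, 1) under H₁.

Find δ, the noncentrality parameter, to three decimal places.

δ = d·√n = 0.95 × √35 = 5.6203

δ ≈ 5.620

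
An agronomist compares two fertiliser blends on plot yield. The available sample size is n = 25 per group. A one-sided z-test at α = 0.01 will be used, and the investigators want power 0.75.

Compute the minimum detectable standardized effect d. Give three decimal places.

Required noncentrality: δ = z_{0.01} + z_{0.25} = 2.326 + 0.674 = 3.001.
δ = d·√(n/2) ⇒ d = δ/√(n/2) = 3.001/√(25/2) = 0.8488.

d ≈ 0.849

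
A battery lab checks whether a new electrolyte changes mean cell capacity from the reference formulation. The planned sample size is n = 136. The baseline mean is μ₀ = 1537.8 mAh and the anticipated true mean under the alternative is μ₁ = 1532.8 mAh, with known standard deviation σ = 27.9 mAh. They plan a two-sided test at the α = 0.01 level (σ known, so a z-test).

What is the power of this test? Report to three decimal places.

Standardized effect: d = |μ₁ − μ₀| / σ = |1532.8 − 1537.8| / 27.9 = 0.1792
Noncentrality parameter: δ = d·√n = 0.1792 × √136 = 2.0899
Critical value for a two-sided test at α = 0.01: z_{α/2} = 2.576.
Power = Φ(δ − 2.576) + Φ(−δ − 2.576) = Φ(-0.486) + Φ(-4.666) = 0.3135 + 0.0000 = 0.3135.

Power ≈ 0.314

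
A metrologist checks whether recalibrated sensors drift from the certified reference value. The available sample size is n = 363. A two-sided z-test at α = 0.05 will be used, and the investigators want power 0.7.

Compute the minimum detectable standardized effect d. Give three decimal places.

d ≈ 0.130

Need Φ(δ − 1.960) = 0.7, so δ = 1.960 + 0.524 = 2.484.
(The second rejection-region term Φ(−δ − z_{α/2}) is negligible and dropped.)
δ = d·√n ⇒ d = δ/√n = 2.484/√363 = 0.1304.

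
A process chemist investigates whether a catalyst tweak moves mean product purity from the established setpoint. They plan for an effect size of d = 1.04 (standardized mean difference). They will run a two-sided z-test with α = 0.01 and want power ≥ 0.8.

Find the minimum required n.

Set Φ(δ − 2.576) = 0.8; then δ − 2.576 = Φ⁻¹(0.8) = 0.842, giving δ = 3.417.
(The Φ(−δ − z_{α/2}) term is vanishingly small for δ > 0 and is dropped in the standard sample-size formula.)
δ = d·√n ⇒ n = (δ/d)² = (3.417 / 1.04)² = 10.80.
Rounding up, n = 11.

n = 11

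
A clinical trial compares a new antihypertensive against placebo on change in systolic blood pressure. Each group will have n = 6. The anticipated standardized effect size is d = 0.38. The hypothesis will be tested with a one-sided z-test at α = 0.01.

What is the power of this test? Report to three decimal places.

Power ≈ 0.048

Noncentrality parameter: δ = d·√(n/2) = 0.38 × √(6/2) = 0.6582
One-sided α = 0.01 → critical value z_{0.01} = 2.326.
Power = P(Z > 2.326 − δ) = Φ(-1.668) = 0.0476.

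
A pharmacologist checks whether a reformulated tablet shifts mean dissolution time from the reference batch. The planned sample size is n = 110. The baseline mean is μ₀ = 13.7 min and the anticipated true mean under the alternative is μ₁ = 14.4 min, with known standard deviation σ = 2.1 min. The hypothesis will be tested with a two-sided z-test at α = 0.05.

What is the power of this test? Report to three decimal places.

Standardized effect: d = |μ₁ − μ₀| / σ = |14.4 − 13.7| / 2.1 = 0.3333
Noncentrality parameter: δ = d·√n = 0.3333 × √110 = 3.4960
Two-sided α = 0.05 → critical value z_{0.025} = 1.960.
Power = Φ(δ − 1.960) + Φ(−δ − 1.960) = Φ(1.536) + Φ(-5.456) = 0.9377 + 0.0000 = 0.9377.

Power ≈ 0.938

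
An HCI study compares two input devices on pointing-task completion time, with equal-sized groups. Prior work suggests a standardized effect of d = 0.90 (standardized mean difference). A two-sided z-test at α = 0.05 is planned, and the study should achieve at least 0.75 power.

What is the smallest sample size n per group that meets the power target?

n = 18 per group

Set Φ(δ − 1.960) = 0.75; then δ − 1.960 = Φ⁻¹(0.75) = 0.674, giving δ = 2.634.
(Ignoring the negligible lower-tail rejection probability gives the usual closed-form inversion.)
δ = d·√(n/2) ⇒ n = 2(δ/d)² = 2 × (2.634 / 0.90)² = 17.14.
Rounding up, n = 18 per group.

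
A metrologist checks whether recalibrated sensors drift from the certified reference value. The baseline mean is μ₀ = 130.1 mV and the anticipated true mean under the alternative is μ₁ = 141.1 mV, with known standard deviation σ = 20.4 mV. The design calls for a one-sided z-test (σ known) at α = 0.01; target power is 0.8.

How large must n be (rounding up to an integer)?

Standardized effect: d = |μ₁ − μ₀| / σ = |141.1 − 130.1| / 20.4 = 0.5392
For power 0.8 need Φ(δ − z_{0.01}) = 0.8, so δ = z_{0.01} + z_{0.20} = 2.326 + 0.842 = 3.168.
δ = d·√n ⇒ n = (δ/d)² = (3.168 / 0.5392)² = 34.52.
Round up to the next whole unit.

n = 35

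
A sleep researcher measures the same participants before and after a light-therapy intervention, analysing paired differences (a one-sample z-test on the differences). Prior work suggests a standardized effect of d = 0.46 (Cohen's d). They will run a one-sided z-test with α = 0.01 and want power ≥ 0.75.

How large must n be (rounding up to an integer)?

n = 43

Set Φ(δ − 2.326) = 0.75; then δ − 2.326 = Φ⁻¹(0.75) = 0.674, giving δ = 3.001.
δ = d·√n ⇒ n = (δ/d)² = (3.001 / 0.46)² = 42.56.
Round up to the next whole unit.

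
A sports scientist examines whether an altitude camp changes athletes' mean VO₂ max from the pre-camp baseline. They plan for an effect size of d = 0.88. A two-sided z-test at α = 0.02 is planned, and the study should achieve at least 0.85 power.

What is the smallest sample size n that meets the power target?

For power 0.85 need Φ(δ − z_{0.01}) = 0.85, so δ = z_{0.01} + z_{0.15} = 2.326 + 1.036 = 3.363.
(Ignoring the negligible lower-tail rejection probability gives the usual closed-form inversion.)
δ = d·√n ⇒ n = (δ/d)² = (3.363 / 0.88)² = 14.60.
Round up to the next whole unit.

n = 15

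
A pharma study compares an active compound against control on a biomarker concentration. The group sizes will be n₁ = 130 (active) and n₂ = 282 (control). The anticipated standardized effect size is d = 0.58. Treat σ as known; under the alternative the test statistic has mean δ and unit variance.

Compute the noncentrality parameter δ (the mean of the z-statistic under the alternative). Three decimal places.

δ ≈ 5.471

The noncentrality parameter scales effect size by the design's sample-size factor: δ = d / √(1/n₁ + 1/n₂) = 0.58 / √(1/130 + 1/282) = 5.4711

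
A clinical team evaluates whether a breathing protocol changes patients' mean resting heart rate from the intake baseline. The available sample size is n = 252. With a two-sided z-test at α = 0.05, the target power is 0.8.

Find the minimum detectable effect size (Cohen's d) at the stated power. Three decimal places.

Need Φ(δ − 1.960) = 0.8, so δ = 1.960 + 0.842 = 2.802.
(The second rejection-region term Φ(−δ − z_{α/2}) is negligible and dropped.)
δ = d·√n ⇒ d = δ/√n = 2.802/√252 = 0.1765.

d ≈ 0.176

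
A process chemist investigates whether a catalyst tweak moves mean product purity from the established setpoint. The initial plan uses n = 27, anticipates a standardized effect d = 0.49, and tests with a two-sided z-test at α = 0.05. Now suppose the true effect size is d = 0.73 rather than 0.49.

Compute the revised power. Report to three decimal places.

Power ≈ 0.967

With d = 0.73: δ = d·√n = 0.73 × √27 = 3.7932. Critical value z_{0.025} = 1.960.
Revised power = Φ(δ − 1.960) + Φ(−δ − 1.960) = Φ(1.833) + Φ(-5.753) = 0.9666 + 0.0000 = 0.9666.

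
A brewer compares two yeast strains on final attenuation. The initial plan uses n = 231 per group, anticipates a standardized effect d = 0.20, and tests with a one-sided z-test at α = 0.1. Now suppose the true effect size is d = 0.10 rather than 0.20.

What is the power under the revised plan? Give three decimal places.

Power ≈ 0.418

With d = 0.10: δ = d·√(n/2) = 0.10 × √(231/2) = 1.0747. Critical value z_{0.1} = 1.282.
Revised power = Φ(δ − 1.282) = Φ(-0.207) = 0.4181.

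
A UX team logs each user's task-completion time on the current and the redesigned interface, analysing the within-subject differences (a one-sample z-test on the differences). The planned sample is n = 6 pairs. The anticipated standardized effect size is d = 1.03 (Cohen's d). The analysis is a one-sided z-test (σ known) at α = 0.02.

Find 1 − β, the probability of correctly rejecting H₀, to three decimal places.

Power ≈ 0.681

Noncentrality parameter: δ = d·√n = 1.03 × √6 = 2.5230
Critical value for a one-sided test at α = 0.02: z_α = 2.054.
Power = Φ(δ − 2.054) = Φ(0.469) = 0.6805.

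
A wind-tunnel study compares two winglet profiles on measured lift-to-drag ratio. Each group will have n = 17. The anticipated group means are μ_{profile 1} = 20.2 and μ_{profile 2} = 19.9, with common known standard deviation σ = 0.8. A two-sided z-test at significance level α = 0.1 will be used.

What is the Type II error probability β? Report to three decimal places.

Standardized effect: d = |μ_{profile 1} − μ_{profile 2}| / σ = |20.2 − 19.9| / 0.8 = 0.3750
Noncentrality parameter: δ = d·√(n/2) = 0.3750 × √(17/2) = 1.0933
Critical value for a two-sided test at α = 0.1: z_{α/2} = 1.645.
Power = Φ(δ − 1.645) + Φ(−δ − 1.645) = Φ(-0.552) + Φ(-2.738) = 0.2906 + 0.0031 = 0.2937.
Type II error: β = 1 − power = 1 − 0.2937 = 0.7063.

β ≈ 0.706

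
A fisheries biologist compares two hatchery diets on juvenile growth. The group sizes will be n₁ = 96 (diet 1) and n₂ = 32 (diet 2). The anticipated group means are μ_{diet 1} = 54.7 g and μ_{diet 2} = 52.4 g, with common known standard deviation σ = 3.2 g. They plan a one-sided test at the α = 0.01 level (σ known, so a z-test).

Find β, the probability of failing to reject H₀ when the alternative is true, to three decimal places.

β ≈ 0.116

Standardized effect: d = |μ_{diet 1} − μ_{diet 2}| / σ = |54.7 − 52.4| / 3.2 = 0.7187
Noncentrality parameter: δ = d / √(1/n₁ + 1/n₂) = 0.7187 / √(1/96 + 1/32) = 3.5211
Critical value for a one-sided test at α = 0.01: z_α = 2.326.
Power = Φ(δ − 2.326) = Φ(1.195) = 0.8839.
Type II error: β = 1 − power = 1 − 0.8839 = 0.1161.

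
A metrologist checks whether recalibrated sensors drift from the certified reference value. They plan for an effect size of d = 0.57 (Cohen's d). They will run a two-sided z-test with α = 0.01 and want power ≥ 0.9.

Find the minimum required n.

Set Φ(δ − 2.576) = 0.9; then δ − 2.576 = Φ⁻¹(0.9) = 1.282, giving δ = 3.857.
(For δ > 0 the lower-tail rejection region contributes negligibly to power, so the one-term inversion is standard.)
δ = d·√n ⇒ n = (δ/d)² = (3.857 / 0.57)² = 45.80.
Rounding up, n = 46.

n = 46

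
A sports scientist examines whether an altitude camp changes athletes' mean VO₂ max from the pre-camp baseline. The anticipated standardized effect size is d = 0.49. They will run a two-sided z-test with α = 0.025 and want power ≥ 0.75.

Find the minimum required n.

For power 0.75 need Φ(δ − z_{0.0125}) = 0.75, so δ = z_{0.0125} + z_{0.25} = 2.241 + 0.674 = 2.916.
(Ignoring the negligible lower-tail rejection probability gives the usual closed-form inversion.)
δ = d·√n ⇒ n = (δ/d)² = (2.916 / 0.49)² = 35.41.
Rounding up, n = 36.

n = 36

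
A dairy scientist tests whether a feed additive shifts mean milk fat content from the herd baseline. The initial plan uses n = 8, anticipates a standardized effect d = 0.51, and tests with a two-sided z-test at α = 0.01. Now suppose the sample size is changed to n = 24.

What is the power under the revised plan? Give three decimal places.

Power ≈ 0.469

With n = 24: δ = d·√n = 0.51 × √24 = 2.4985. Critical value z_{0.005} = 2.576.
Revised power = Φ(δ − 2.576) + Φ(−δ − 2.576) = Φ(-0.077) + Φ(-5.074) = 0.4692 + 0.0000 = 0.4692.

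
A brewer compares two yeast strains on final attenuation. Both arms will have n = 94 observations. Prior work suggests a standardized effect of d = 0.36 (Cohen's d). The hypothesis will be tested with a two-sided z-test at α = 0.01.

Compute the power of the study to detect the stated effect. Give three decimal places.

Power ≈ 0.457

Noncentrality parameter: δ = d·√(n/2) = 0.36 × √(94/2) = 2.4680
Two-sided α = 0.01 → critical value z_{0.005} = 2.576.
Power = Φ(δ − 2.576) + Φ(−δ − 2.576) = Φ(-0.108) + Φ(-5.044) = 0.4571 + 0.0000 = 0.4571.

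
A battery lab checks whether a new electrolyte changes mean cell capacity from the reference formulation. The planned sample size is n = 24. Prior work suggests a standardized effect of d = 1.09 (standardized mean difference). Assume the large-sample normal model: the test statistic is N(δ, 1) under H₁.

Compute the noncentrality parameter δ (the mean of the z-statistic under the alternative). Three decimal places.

δ = d·√n = 1.09 × √24 = 5.3399

δ ≈ 5.340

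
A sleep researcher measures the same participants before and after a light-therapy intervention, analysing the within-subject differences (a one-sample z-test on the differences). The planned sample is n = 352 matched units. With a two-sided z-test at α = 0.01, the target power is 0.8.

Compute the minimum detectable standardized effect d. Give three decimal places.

d ≈ 0.182

Need Φ(δ − 2.576) = 0.8, so δ = 2.576 + 0.842 = 3.417.
(The second rejection-region term Φ(−δ − z_{α/2}) is negligible and dropped.)
δ = d·√n ⇒ d = δ/√n = 3.417/√352 = 0.1822.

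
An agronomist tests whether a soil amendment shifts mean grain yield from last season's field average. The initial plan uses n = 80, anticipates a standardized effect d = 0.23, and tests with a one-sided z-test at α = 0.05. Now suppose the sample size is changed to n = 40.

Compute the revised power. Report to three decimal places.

With n = 40: δ = d·√n = 0.23 × √40 = 1.4546. Critical value z_{0.05} = 1.645.
Revised power = Φ(δ − 1.645) = Φ(-0.190) = 0.4246.

Power ≈ 0.425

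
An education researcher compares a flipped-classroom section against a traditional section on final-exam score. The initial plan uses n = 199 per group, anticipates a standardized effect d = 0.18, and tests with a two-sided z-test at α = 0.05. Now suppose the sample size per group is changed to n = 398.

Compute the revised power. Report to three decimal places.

With n = 398 per group: δ = d·√(n/2) = 0.18 × √(398/2) = 2.5392. Critical value z_{0.025} = 1.960.
Revised power = Φ(δ − 1.960) + Φ(−δ − 1.960) = Φ(0.579) + Φ(-4.499) = 0.7188 + 0.0000 = 0.7188.

Power ≈ 0.719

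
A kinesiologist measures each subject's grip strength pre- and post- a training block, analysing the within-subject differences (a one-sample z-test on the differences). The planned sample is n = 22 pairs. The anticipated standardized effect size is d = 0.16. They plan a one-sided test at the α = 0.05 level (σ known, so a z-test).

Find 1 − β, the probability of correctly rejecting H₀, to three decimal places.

Noncentrality parameter: δ = d·√n = 0.16 × √22 = 0.7505
Critical value for a one-sided test at α = 0.05: z_α = 1.645.
Power = Φ(δ − 1.645) = Φ(-0.894) = 0.1856.

Power ≈ 0.186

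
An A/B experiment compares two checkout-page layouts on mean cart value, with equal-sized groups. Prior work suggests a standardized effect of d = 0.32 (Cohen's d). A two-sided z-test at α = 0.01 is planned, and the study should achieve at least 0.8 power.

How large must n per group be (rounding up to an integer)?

n = 229 per group

For power 0.8 need Φ(δ − z_{0.005}) = 0.8, so δ = z_{0.005} + z_{0.20} = 2.576 + 0.842 = 3.417.
(Ignoring the negligible lower-tail rejection probability gives the usual closed-form inversion.)
δ = d·√(n/2) ⇒ n = 2(δ/d)² = 2 × (3.417 / 0.32)² = 228.10.
Round up to the next whole unit.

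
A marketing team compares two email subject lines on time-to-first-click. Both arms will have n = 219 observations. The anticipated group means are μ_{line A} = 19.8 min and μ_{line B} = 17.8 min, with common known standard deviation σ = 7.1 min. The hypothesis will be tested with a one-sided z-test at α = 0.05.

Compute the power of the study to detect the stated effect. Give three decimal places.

Power ≈ 0.904

Standardized effect: d = |μ_{line A} − μ_{line B}| / σ = |19.8 − 17.8| / 7.1 = 0.2817
Noncentrality parameter: δ = d·√(n/2) = 0.2817 × √(219/2) = 2.9477
Critical value for a one-sided test at α = 0.05: z_α = 1.645.
Power = P(Z > 1.645 − δ) = Φ(1.303) = 0.9037.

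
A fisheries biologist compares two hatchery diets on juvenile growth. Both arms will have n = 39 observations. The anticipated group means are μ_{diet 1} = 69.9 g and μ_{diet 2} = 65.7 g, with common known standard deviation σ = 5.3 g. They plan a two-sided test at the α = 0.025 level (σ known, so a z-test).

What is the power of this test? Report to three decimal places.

Power ≈ 0.896

Standardized effect: d = |μ_{diet 1} − μ_{diet 2}| / σ = |69.9 − 65.7| / 5.3 = 0.7925
Noncentrality parameter: δ = d·√(n/2) = 0.7925 × √(39/2) = 3.4994
Two-sided α = 0.025 → critical value z_{0.0125} = 2.241.
Power = Φ(δ − 2.241) + Φ(−δ − 2.241) = Φ(1.258) + Φ(-5.741) = 0.8958 + 0.0000 = 0.8958.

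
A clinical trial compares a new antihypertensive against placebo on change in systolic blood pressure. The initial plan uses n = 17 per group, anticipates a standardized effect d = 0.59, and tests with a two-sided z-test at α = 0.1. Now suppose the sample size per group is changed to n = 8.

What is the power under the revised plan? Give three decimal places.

Power ≈ 0.323

With n = 8 per group: δ = d·√(n/2) = 0.59 × √(8/2) = 1.1800. Critical value z_{0.05} = 1.645.
Revised power = Φ(δ − 1.645) + Φ(−δ − 1.645) = Φ(-0.465) + Φ(-2.825) = 0.3210 + 0.0024 = 0.3234.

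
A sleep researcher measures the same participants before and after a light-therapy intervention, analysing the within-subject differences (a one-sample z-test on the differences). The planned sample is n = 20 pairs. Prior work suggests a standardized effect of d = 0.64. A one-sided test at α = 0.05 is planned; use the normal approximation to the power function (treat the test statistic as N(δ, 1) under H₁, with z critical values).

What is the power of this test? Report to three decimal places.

Power ≈ 0.888

Noncentrality parameter: δ = d·√n = 0.64 × √20 = 2.8622
One-sided α = 0.05 → critical value z_{0.05} = 1.645.
Power = P(Z > 1.645 − δ) = Φ(1.217) = 0.8883.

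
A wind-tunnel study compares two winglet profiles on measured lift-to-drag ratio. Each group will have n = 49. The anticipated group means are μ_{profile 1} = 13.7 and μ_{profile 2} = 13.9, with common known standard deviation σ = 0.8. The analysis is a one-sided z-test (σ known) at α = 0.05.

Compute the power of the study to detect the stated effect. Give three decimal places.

Standardized effect: d = |μ_{profile 1} − μ_{profile 2}| / σ = |13.7 − 13.9| / 0.8 = 0.2500
Noncentrality parameter: δ = d·√(n/2) = 0.2500 × √(49/2) = 1.2374
One-sided α = 0.05 → critical value z_{0.05} = 1.645.
Power = P(Z > 1.645 − δ) = Φ(-0.407) = 0.3419.

Power ≈ 0.342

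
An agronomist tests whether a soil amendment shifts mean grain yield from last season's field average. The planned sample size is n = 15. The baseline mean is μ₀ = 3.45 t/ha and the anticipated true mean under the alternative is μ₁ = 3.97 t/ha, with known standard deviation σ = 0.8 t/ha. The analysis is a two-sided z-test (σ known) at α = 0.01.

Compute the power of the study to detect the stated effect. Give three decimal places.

Standardized effect: d = |μ₁ − μ₀| / σ = |3.97 − 3.45| / 0.8 = 0.6500
Noncentrality parameter: δ = d·√n = 0.6500 × √15 = 2.5174
Two-sided α = 0.01 → critical value z_{0.005} = 2.576.
Power = Φ(δ − 2.576) + Φ(−δ − 2.576) = Φ(-0.058) + Φ(-5.093) = 0.4767 + 0.0000 = 0.4767.

Power ≈ 0.477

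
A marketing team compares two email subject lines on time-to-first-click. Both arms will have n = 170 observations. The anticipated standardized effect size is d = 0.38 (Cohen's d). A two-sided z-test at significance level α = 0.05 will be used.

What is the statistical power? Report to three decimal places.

Noncentrality parameter: δ = d·√(n/2) = 0.38 × √(170/2) = 3.5034
Critical value for a two-sided test at α = 0.05: z_{α/2} = 1.960.
Power = Φ(δ − 1.960) + Φ(−δ − 1.960) = Φ(1.543) + Φ(-5.463) = 0.9386 + 0.0000 = 0.9386.

Power ≈ 0.939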